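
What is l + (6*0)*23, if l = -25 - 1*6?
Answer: -31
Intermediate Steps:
l = -31 (l = -25 - 6 = -31)
l + (6*0)*23 = -31 + (6*0)*23 = -31 + 0*23 = -31 + 0 = -31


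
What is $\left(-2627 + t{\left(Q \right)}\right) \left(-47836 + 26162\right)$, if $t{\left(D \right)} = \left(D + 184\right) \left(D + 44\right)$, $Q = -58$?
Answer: $95170534$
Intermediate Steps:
$t{\left(D \right)} = \left(44 + D\right) \left(184 + D\right)$ ($t{\left(D \right)} = \left(184 + D\right) \left(44 + D\right) = \left(44 + D\right) \left(184 + D\right)$)
$\left(-2627 + t{\left(Q \right)}\right) \left(-47836 + 26162\right) = \left(-2627 + \left(8096 + \left(-58\right)^{2} + 228 \left(-58\right)\right)\right) \left(-47836 + 26162\right) = \left(-2627 + \left(8096 + 3364 - 13224\right)\right) \left(-21674\right) = \left(-2627 - 1764\right) \left(-21674\right) = \left(-4391\right) \left(-21674\right) = 95170534$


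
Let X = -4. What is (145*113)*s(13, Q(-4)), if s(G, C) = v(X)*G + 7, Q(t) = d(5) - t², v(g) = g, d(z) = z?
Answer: -737325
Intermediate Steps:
Q(t) = 5 - t²
s(G, C) = 7 - 4*G (s(G, C) = -4*G + 7 = 7 - 4*G)
(145*113)*s(13, Q(-4)) = (145*113)*(7 - 4*13) = 16385*(7 - 52) = 16385*(-45) = -737325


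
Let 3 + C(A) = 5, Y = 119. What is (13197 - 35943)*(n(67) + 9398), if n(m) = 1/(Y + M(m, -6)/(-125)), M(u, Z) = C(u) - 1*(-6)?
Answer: -3178075464486/14867 ≈ -2.1377e+8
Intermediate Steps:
C(A) = 2 (C(A) = -3 + 5 = 2)
M(u, Z) = 8 (M(u, Z) = 2 - 1*(-6) = 2 + 6 = 8)
n(m) = 125/14867 (n(m) = 1/(119 + 8/(-125)) = 1/(119 + 8*(-1/125)) = 1/(119 - 8/125) = 1/(14867/125) = 125/14867)
(13197 - 35943)*(n(67) + 9398) = (13197 - 35943)*(125/14867 + 9398) = -22746*139720191/14867 = -3178075464486/14867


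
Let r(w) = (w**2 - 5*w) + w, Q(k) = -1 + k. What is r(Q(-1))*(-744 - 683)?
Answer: -17124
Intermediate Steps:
r(w) = w**2 - 4*w
r(Q(-1))*(-744 - 683) = ((-1 - 1)*(-4 + (-1 - 1)))*(-744 - 683) = -2*(-4 - 2)*(-1427) = -2*(-6)*(-1427) = 12*(-1427) = -17124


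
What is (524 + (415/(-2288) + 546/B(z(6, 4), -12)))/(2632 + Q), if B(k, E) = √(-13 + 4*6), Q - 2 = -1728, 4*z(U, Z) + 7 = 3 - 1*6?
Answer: 399499/690976 + 91*√11/1661 ≈ 0.75987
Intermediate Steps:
z(U, Z) = -5/2 (z(U, Z) = -7/4 + (3 - 1*6)/4 = -7/4 + (3 - 6)/4 = -7/4 + (¼)*(-3) = -7/4 - ¾ = -5/2)
Q = -1726 (Q = 2 - 1728 = -1726)
B(k, E) = √11 (B(k, E) = √(-13 + 24) = √11)
(524 + (415/(-2288) + 546/B(z(6, 4), -12)))/(2632 + Q) = (524 + (415/(-2288) + 546/(√11)))/(2632 - 1726) = (524 + (415*(-1/2288) + 546*(√11/11)))/906 = (524 + (-415/2288 + 546*√11/11))*(1/906) = (1198497/2288 + 546*√11/11)*(1/906) = 399499/690976 + 91*√11/1661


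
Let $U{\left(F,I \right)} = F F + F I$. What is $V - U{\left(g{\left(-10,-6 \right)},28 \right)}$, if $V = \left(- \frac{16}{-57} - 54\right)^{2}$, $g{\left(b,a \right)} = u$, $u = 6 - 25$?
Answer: $\frac{9931423}{3249} \approx 3056.8$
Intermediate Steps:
$u = -19$ ($u = 6 - 25 = -19$)
$g{\left(b,a \right)} = -19$
$U{\left(F,I \right)} = F^{2} + F I$
$V = \frac{9375844}{3249}$ ($V = \left(\left(-16\right) \left(- \frac{1}{57}\right) - 54\right)^{2} = \left(\frac{16}{57} - 54\right)^{2} = \left(- \frac{3062}{57}\right)^{2} = \frac{9375844}{3249} \approx 2885.8$)
$V - U{\left(g{\left(-10,-6 \right)},28 \right)} = \frac{9375844}{3249} - - 19 \left(-19 + 28\right) = \frac{9375844}{3249} - \left(-19\right) 9 = \frac{9375844}{3249} - -171 = \frac{9375844}{3249} + 171 = \frac{9931423}{3249}$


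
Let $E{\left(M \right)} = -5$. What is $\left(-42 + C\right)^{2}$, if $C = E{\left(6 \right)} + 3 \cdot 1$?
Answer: $1936$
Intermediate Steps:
$C = -2$ ($C = -5 + 3 \cdot 1 = -5 + 3 = -2$)
$\left(-42 + C\right)^{2} = \left(-42 - 2\right)^{2} = \left(-44\right)^{2} = 1936$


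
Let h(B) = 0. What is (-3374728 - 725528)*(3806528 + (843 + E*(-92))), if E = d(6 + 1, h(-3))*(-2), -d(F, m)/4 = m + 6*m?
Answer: -15611195786976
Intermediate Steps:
d(F, m) = -28*m (d(F, m) = -4*(m + 6*m) = -28*m)
E = 0 (E = -28*0*(-2) = 0*(-2) = 0)
(-3374728 - 725528)*(3806528 + (843 + E*(-92))) = (-3374728 - 725528)*(3806528 + (843 + 0*(-92))) = -4100256*(3806528 + (843 + 0)) = -4100256*(3806528 + 843) = -4100256*3807371 = -15611195786976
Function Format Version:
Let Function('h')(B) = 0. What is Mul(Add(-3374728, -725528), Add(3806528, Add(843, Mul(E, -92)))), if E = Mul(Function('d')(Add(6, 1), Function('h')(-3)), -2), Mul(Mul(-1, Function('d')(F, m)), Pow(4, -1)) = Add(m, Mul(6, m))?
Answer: -15611195786976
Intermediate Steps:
Function('d')(F, m) = Mul(-28, m) (Function('d')(F, m) = Mul(-4, Add(m, Mul(6, m))) = Mul(-4, Mul(7, m)) = Mul(-28, m))
E = 0 (E = Mul(Mul(-28, 0), -2) = Mul(0, -2) = 0)
Mul(Add(-3374728, -725528), Add(3806528, Add(843, Mul(E, -92)))) = Mul(Add(-3374728, -725528), Add(3806528, Add(843, Mul(0, -92)))) = Mul(-4100256, Add(3806528, Add(843, 0))) = Mul(-4100256, Add(3806528, 843)) = Mul(-4100256, 3807371) = -15611195786976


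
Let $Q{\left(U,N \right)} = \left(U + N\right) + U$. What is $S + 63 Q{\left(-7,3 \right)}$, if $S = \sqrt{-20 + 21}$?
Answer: $-692$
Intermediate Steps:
$S = 1$ ($S = \sqrt{1} = 1$)
$Q{\left(U,N \right)} = N + 2 U$ ($Q{\left(U,N \right)} = \left(N + U\right) + U = N + 2 U$)
$S + 63 Q{\left(-7,3 \right)} = 1 + 63 \left(3 + 2 \left(-7\right)\right) = 1 + 63 \left(3 - 14\right) = 1 + 63 \left(-11\right) = 1 - 693 = -692$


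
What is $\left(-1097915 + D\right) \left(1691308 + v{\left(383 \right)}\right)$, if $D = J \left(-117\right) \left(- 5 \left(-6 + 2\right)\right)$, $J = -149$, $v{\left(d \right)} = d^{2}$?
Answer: $-1377128442235$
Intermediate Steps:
$D = 348660$ ($D = \left(-149\right) \left(-117\right) \left(- 5 \left(-6 + 2\right)\right) = 17433 \left(\left(-5\right) \left(-4\right)\right) = 17433 \cdot 20 = 348660$)
$\left(-1097915 + D\right) \left(1691308 + v{\left(383 \right)}\right) = \left(-1097915 + 348660\right) \left(1691308 + 383^{2}\right) = - 749255 \left(1691308 + 146689\right) = \left(-749255\right) 1837997 = -1377128442235$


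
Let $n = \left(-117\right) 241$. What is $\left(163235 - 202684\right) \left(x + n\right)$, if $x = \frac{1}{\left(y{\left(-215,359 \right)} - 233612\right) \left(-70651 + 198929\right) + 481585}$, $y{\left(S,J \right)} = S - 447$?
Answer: $\frac{33427832421647900360}{30051718587} \approx 1.1123 \cdot 10^{9}$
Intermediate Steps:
$y{\left(S,J \right)} = -447 + S$
$n = -28197$
$x = - \frac{1}{30051718587}$ ($x = \frac{1}{\left(\left(-447 - 215\right) - 233612\right) \left(-70651 + 198929\right) + 481585} = \frac{1}{\left(-662 - 233612\right) 128278 + 481585} = \frac{1}{\left(-234274\right) 128278 + 481585} = \frac{1}{-30052200172 + 481585} = \frac{1}{-30051718587} = - \frac{1}{30051718587} \approx -3.3276 \cdot 10^{-11}$)
$\left(163235 - 202684\right) \left(x + n\right) = \left(163235 - 202684\right) \left(- \frac{1}{30051718587} - 28197\right) = \left(-39449\right) \left(- \frac{847368308997640}{30051718587}\right) = \frac{33427832421647900360}{30051718587}$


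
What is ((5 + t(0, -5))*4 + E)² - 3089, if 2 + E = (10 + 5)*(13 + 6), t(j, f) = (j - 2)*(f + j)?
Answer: 114560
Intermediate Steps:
t(j, f) = (-2 + j)*(f + j)
E = 283 (E = -2 + (10 + 5)*(13 + 6) = -2 + 15*19 = -2 + 285 = 283)
((5 + t(0, -5))*4 + E)² - 3089 = ((5 + (0² - 2*(-5) - 2*0 - 5*0))*4 + 283)² - 3089 = ((5 + (0 + 10 + 0 + 0))*4 + 283)² - 3089 = ((5 + 10)*4 + 283)² - 3089 = (15*4 + 283)² - 3089 = (60 + 283)² - 3089 = 343² - 3089 = 117649 - 3089 = 114560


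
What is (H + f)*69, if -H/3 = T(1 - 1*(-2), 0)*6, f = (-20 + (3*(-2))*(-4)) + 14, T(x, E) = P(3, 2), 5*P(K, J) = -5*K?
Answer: 4968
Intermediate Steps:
P(K, J) = -K (P(K, J) = (-5*K)/5 = -K)
T(x, E) = -3 (T(x, E) = -1*3 = -3)
f = 18 (f = (-20 - 6*(-4)) + 14 = (-20 + 24) + 14 = 4 + 14 = 18)
H = 54 (H = -(-9)*6 = -3*(-18) = 54)
(H + f)*69 = (54 + 18)*69 = 72*69 = 4968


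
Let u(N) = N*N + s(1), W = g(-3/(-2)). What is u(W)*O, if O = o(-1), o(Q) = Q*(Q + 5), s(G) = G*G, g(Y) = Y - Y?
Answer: -4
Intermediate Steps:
g(Y) = 0
W = 0
s(G) = G**2
o(Q) = Q*(5 + Q)
u(N) = 1 + N**2 (u(N) = N*N + 1**2 = N**2 + 1 = 1 + N**2)
O = -4 (O = -(5 - 1) = -1*4 = -4)
u(W)*O = (1 + 0**2)*(-4) = (1 + 0)*(-4) = 1*(-4) = -4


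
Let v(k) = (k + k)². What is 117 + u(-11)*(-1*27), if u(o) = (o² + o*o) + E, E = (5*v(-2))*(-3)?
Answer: 63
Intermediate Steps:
v(k) = 4*k² (v(k) = (2*k)² = 4*k²)
E = -240 (E = (5*(4*(-2)²))*(-3) = (5*(4*4))*(-3) = (5*16)*(-3) = 80*(-3) = -240)
u(o) = -240 + 2*o² (u(o) = (o² + o*o) - 240 = (o² + o²) - 240 = 2*o² - 240 = -240 + 2*o²)
117 + u(-11)*(-1*27) = 117 + (-240 + 2*(-11)²)*(-1*27) = 117 + (-240 + 2*121)*(-27) = 117 + (-240 + 242)*(-27) = 117 + 2*(-27) = 117 - 54 = 63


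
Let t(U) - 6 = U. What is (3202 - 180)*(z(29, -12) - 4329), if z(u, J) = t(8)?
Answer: -13039930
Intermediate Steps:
t(U) = 6 + U
z(u, J) = 14 (z(u, J) = 6 + 8 = 14)
(3202 - 180)*(z(29, -12) - 4329) = (3202 - 180)*(14 - 4329) = 3022*(-4315) = -13039930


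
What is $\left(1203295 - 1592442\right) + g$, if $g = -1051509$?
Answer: $-1440656$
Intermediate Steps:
$\left(1203295 - 1592442\right) + g = \left(1203295 - 1592442\right) - 1051509 = -389147 - 1051509 = -1440656$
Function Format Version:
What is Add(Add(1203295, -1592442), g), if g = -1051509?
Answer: -1440656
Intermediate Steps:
Add(Add(1203295, -1592442), g) = Add(Add(1203295, -1592442), -1051509) = Add(-389147, -1051509) = -1440656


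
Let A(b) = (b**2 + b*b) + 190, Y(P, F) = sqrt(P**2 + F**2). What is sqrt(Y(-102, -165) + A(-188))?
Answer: sqrt(70878 + 3*sqrt(4181)) ≈ 266.59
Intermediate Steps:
Y(P, F) = sqrt(F**2 + P**2)
A(b) = 190 + 2*b**2 (A(b) = (b**2 + b**2) + 190 = 2*b**2 + 190 = 190 + 2*b**2)
sqrt(Y(-102, -165) + A(-188)) = sqrt(sqrt((-165)**2 + (-102)**2) + (190 + 2*(-188)**2)) = sqrt(sqrt(27225 + 10404) + (190 + 2*35344)) = sqrt(sqrt(37629) + (190 + 70688)) = sqrt(3*sqrt(4181) + 70878) = sqrt(70878 + 3*sqrt(4181))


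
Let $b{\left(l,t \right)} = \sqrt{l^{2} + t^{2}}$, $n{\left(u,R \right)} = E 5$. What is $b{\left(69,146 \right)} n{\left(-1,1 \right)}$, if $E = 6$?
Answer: $30 \sqrt{26077} \approx 4844.5$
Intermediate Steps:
$n{\left(u,R \right)} = 30$ ($n{\left(u,R \right)} = 6 \cdot 5 = 30$)
$b{\left(69,146 \right)} n{\left(-1,1 \right)} = \sqrt{69^{2} + 146^{2}} \cdot 30 = \sqrt{4761 + 21316} \cdot 30 = \sqrt{26077} \cdot 30 = 30 \sqrt{26077}$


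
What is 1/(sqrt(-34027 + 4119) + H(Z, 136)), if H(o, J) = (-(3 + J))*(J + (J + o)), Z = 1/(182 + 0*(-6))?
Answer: -1252377490/47351835300617 - 66248*I*sqrt(7477)/47351835300617 ≈ -2.6448e-5 - 1.2098e-7*I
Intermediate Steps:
Z = 1/182 (Z = 1/(182 + 0) = 1/182 ≈ 0.0054945)
H(o, J) = (-3 - J)*(o + 2*J)
1/(sqrt(-34027 + 4119) + H(Z, 136)) = 1/(sqrt(-34027 + 4119) + (-6*136 - 3*1/182 - 2*136**2 - 1*136*1/182)) = 1/(sqrt(-29908) + (-816 - 3/182 - 2*18496 - 68/91)) = 1/(2*I*sqrt(7477) + (-816 - 3/182 - 36992 - 68/91)) = 1/(2*I*sqrt(7477) - 6881195/182) = 1/(-6881195/182 + 2*I*sqrt(7477))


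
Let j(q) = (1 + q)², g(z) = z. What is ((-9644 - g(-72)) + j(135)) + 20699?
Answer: 29623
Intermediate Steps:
((-9644 - g(-72)) + j(135)) + 20699 = ((-9644 - 1*(-72)) + (1 + 135)²) + 20699 = ((-9644 + 72) + 136²) + 20699 = (-9572 + 18496) + 20699 = 8924 + 20699 = 29623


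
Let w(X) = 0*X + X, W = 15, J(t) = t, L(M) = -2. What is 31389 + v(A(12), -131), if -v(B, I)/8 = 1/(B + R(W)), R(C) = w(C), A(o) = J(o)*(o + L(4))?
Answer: 4237507/135 ≈ 31389.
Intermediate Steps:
w(X) = X (w(X) = 0 + X = X)
A(o) = o*(-2 + o) (A(o) = o*(o - 2) = o*(-2 + o))
R(C) = C
v(B, I) = -8/(15 + B) (v(B, I) = -8/(B + 15) = -8/(15 + B))
31389 + v(A(12), -131) = 31389 - 8/(15 + 12*(-2 + 12)) = 31389 - 8/(15 + 12*10) = 31389 - 8/(15 + 120) = 31389 - 8/135 = 4237507/135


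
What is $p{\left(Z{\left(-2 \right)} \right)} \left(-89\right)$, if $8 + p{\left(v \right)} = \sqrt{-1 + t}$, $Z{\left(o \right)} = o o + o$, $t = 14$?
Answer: $712 - 89 \sqrt{13} \approx 391.11$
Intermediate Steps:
$Z{\left(o \right)} = o + o^{2}$ ($Z{\left(o \right)} = o^{2} + o = o + o^{2}$)
$p{\left(v \right)} = -8 + \sqrt{13}$ ($p{\left(v \right)} = -8 + \sqrt{-1 + 14} = -8 + \sqrt{13}$)
$p{\left(Z{\left(-2 \right)} \right)} \left(-89\right) = \left(-8 + \sqrt{13}\right) \left(-89\right) = 712 - 89 \sqrt{13}$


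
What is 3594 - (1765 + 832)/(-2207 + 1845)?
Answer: 1303625/362 ≈ 3601.2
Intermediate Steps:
3594 - (1765 + 832)/(-2207 + 1845) = 3594 - 2597/(-362) = 3594 - 2597*(-1)/362 = 3594 - 1*(-2597/362) = 3594 + 2597/362 = 1303625/362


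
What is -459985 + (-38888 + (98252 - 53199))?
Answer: -453820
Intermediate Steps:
-459985 + (-38888 + (98252 - 53199)) = -459985 + (-38888 + 45053) = -459985 + 6165 = -453820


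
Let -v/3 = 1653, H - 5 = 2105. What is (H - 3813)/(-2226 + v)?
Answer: 1703/7185 ≈ 0.23702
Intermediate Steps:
H = 2110 (H = 5 + 2105 = 2110)
v = -4959 (v = -3*1653 = -4959)
(H - 3813)/(-2226 + v) = (2110 - 3813)/(-2226 - 4959) = -1703/(-7185) = -1703*(-1/7185) = 1703/7185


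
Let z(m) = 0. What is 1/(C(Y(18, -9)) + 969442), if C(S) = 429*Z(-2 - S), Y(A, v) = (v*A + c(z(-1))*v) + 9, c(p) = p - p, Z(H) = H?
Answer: 1/1034221 ≈ 9.6691e-7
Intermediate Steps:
c(p) = 0
Y(A, v) = 9 + A*v (Y(A, v) = (v*A + 0*v) + 9 = (A*v + 0) + 9 = A*v + 9 = 9 + A*v)
C(S) = -858 - 429*S (C(S) = 429*(-2 - S) = -858 - 429*S)
1/(C(Y(18, -9)) + 969442) = 1/((-858 - 429*(9 + 18*(-9))) + 969442) = 1/((-858 - 429*(9 - 162)) + 969442) = 1/((-858 - 429*(-153)) + 969442) = 1/((-858 + 65637) + 969442) = 1/(64779 + 969442) = 1/1034221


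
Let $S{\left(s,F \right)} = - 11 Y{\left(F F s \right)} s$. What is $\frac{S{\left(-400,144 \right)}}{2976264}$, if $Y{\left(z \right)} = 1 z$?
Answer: $- \frac{56320000}{4593} \approx -12262.0$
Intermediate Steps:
$Y{\left(z \right)} = z$
$S{\left(s,F \right)} = - 11 F^{2} s^{2}$ ($S{\left(s,F \right)} = - 11 F F s s = - 11 F^{2} s s = - 11 s F^{2} s = - 11 F^{2} s^{2}$)
$\frac{S{\left(-400,144 \right)}}{2976264} = \frac{\left(-11\right) 144^{2} \left(-400\right)^{2}}{2976264} = \left(-11\right) 20736 \cdot 160000 \cdot \frac{1}{2976264} = \left(-36495360000\right) \frac{1}{2976264} = - \frac{56320000}{4593}$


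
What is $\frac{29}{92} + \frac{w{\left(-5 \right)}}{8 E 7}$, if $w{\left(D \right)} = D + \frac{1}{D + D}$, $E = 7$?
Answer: $\frac{27247}{90160} \approx 0.30221$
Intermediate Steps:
$w{\left(D \right)} = D + \frac{1}{2 D}$
$\frac{29}{92} + \frac{w{\left(-5 \right)}}{8 E 7} = \frac{29}{92} + \frac{-5 + \frac{1}{2 \left(-5\right)}}{8 \cdot 7 \cdot 7} = 29 \cdot \frac{1}{92} + \frac{-5 + \frac{1}{2} \left(- \frac{1}{5}\right)}{56 \cdot 7} = \frac{29}{92} + \frac{-5 - \frac{1}{10}}{392} = \frac{29}{92} - \frac{51}{3920} = \frac{27247}{90160}$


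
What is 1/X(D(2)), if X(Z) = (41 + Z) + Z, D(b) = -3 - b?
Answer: 1/31 ≈ 0.032258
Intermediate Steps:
X(Z) = 41 + 2*Z
1/X(D(2)) = 1/(41 + 2*(-3 - 1*2)) = 1/(41 + 2*(-3 - 2)) = 1/(41 + 2*(-5)) = 1/(41 - 10) = 1/31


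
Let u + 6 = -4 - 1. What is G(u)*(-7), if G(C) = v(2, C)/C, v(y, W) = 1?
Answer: 7/11 ≈ 0.63636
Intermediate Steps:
u = -11 (u = -6 + (-4 - 1) = -6 - 5 = -11)
G(C) = 1/C
G(u)*(-7) = -7/(-11) = -1/11*(-7) = 7/11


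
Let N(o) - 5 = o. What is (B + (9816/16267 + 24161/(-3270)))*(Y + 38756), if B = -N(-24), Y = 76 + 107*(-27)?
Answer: 7784535455183/17731030 ≈ 4.3903e+5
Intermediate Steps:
N(o) = 5 + o
Y = -2813 (Y = 76 - 2889 = -2813)
B = 19 (B = -(5 - 24) = -1*(-19) = 19)
(B + (9816/16267 + 24161/(-3270)))*(Y + 38756) = (19 + (9816/16267 + 24161/(-3270)))*(-2813 + 38756) = (19 + (9816*(1/16267) + 24161*(-1/3270)))*35943 = (19 + (9816/16267 - 24161/3270))*35943 = (19 - 360928667/53193090)*35943 = (649740043/53193090)*35943 = 7784535455183/17731030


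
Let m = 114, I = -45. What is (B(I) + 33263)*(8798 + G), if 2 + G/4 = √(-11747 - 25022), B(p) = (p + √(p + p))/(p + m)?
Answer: 2*(4395 + 2*I*√36769)*(765034 + I*√10)/23 ≈ 2.9238e+8 + 2.5514e+7*I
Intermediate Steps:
B(p) = (p + √2*√p)/(114 + p) (B(p) = (p + √(p + p))/(p + 114) = (p + √(2*p))/(114 + p) = (p + √2*√p)/(114 + p))
G = -8 + 4*I*√36769 (G = -8 + 4*√(-11747 - 25022) = -8 + 4*√(-36769) = -8 + 4*(I*√36769) = -8 + 4*I*√36769 ≈ -8.0 + 767.01*I)
(B(I) + 33263)*(8798 + G) = ((-45 + √2*√(-45))/(114 - 45) + 33263)*(8798 + (-8 + 4*I*√36769)) = ((-45 + √2*(3*I*√5))/69 + 33263)*(8790 + 4*I*√36769) = ((-45 + 3*I*√10)/69 + 33263)*(8790 + 4*I*√36769) = ((-15/23 + I*√10/23) + 33263)*(8790 + 4*I*√36769) = (765034/23 + I*√10/23)*(8790 + 4*I*√36769) = (8790 + 4*I*√36769)*(765034/23 + I*√10/23)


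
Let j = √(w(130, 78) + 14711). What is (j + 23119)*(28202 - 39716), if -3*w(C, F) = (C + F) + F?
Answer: -266192166 - 3838*√131541 ≈ -2.6758e+8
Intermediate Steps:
w(C, F) = -2*F/3 - C/3 (w(C, F) = -((C + F) + F)/3 = -(C + 2*F)/3 = -2*F/3 - C/3)
j = √131541/3 (j = √((-⅔*78 - ⅓*130) + 14711) = √((-52 - 130/3) + 14711) = √(-286/3 + 14711) = √(43847/3) = √131541/3 ≈ 120.90)
(j + 23119)*(28202 - 39716) = (√131541/3 + 23119)*(28202 - 39716) = (23119 + √131541/3)*(-11514) = -266192166 - 3838*√131541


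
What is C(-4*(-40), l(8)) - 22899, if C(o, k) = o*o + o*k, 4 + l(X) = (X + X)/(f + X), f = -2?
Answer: 7463/3 ≈ 2487.7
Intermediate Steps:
l(X) = -4 + 2*X/(-2 + X) (l(X) = -4 + (X + X)/(-2 + X) = -4 + (2*X)/(-2 + X) = -4 + 2*X/(-2 + X))
C(o, k) = o**2 + k*o
C(-4*(-40), l(8)) - 22899 = (-4*(-40))*(2*(4 - 1*8)/(-2 + 8) - 4*(-40)) - 22899 = 160*(2*(4 - 8)/6 + 160) - 22899 = 160*(2*(1/6)*(-4) + 160) - 22899 = 160*(-4/3 + 160) - 22899 = 160*(476/3) - 22899 = 76160/3 - 22899 = 7463/3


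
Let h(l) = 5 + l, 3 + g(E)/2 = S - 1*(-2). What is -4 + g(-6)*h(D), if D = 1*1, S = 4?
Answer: 32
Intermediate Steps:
g(E) = 6 (g(E) = -6 + 2*(4 - 1*(-2)) = -6 + 2*(4 + 2) = -6 + 2*6 = -6 + 12 = 6)
D = 1
-4 + g(-6)*h(D) = -4 + 6*(5 + 1) = -4 + 6*6 = -4 + 36 = 32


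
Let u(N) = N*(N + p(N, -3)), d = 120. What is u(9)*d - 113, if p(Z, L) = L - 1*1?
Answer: 5287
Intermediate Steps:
p(Z, L) = -1 + L (p(Z, L) = L - 1 = -1 + L)
u(N) = N*(-4 + N) (u(N) = N*(N + (-1 - 3)) = N*(N - 4) = N*(-4 + N))
u(9)*d - 113 = (9*(-4 + 9))*120 - 113 = (9*5)*120 - 113 = 45*120 - 113 = 5400 - 113 = 5287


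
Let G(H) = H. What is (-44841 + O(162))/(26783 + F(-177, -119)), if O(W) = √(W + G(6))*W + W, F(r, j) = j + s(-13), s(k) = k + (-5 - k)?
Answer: -843/503 + 324*√42/26659 ≈ -1.5972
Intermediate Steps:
s(k) = -5
F(r, j) = -5 + j (F(r, j) = j - 5 = -5 + j)
O(W) = W + W*√(6 + W) (O(W) = √(W + 6)*W + W = √(6 + W)*W + W = W*√(6 + W) + W = W + W*√(6 + W))
(-44841 + O(162))/(26783 + F(-177, -119)) = (-44841 + 162*(1 + √(6 + 162)))/(26783 + (-5 - 119)) = (-44841 + 162*(1 + √168))/(26783 - 124) = (-44841 + 162*(1 + 2*√42))/26659 = (-44841 + (162 + 324*√42))*(1/26659) = (-44679 + 324*√42)*(1/26659) = -843/503 + 324*√42/26659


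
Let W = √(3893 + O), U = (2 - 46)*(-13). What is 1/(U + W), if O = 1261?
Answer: 286/161015 - √5154/322030 ≈ 0.0015533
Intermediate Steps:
U = 572 (U = -44*(-13) = 572)
W = √5154 (W = √(3893 + 1261) = √5154 ≈ 71.791)
1/(U + W) = 1/(572 + √5154)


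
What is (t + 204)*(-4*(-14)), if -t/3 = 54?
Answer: 2352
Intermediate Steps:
t = -162 (t = -3*54 = -162)
(t + 204)*(-4*(-14)) = (-162 + 204)*(-4*(-14)) = 42*56 = 2352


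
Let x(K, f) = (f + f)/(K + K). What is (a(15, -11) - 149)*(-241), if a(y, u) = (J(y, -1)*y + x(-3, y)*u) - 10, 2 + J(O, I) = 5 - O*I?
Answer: -40006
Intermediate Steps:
J(O, I) = 3 - I*O (J(O, I) = -2 + (5 - O*I) = -2 + (5 - I*O) = 3 - I*O)
x(K, f) = f/K (x(K, f) = (2*f)/((2*K)) = (2*f)*(1/(2*K)) = f/K)
a(y, u) = -10 + y*(3 + y) - u*y/3 (a(y, u) = ((3 - 1*(-1)*y)*y + (y/(-3))*u) - 10 = ((3 + y)*y + (y*(-⅓))*u) - 10 = (y*(3 + y) + (-y/3)*u) - 10 = (y*(3 + y) - u*y/3) - 10 = -10 + y*(3 + y) - u*y/3)
(a(15, -11) - 149)*(-241) = ((-10 + 15*(3 + 15) - ⅓*(-11)*15) - 149)*(-241) = ((-10 + 15*18 + 55) - 149)*(-241) = ((-10 + 270 + 55) - 149)*(-241) = (315 - 149)*(-241) = 166*(-241) = -40006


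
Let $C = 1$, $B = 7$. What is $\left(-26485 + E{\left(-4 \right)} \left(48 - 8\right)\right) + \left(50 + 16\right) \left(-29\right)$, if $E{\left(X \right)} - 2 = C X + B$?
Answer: $-28199$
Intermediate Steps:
$E{\left(X \right)} = 9 + X$ ($E{\left(X \right)} = 2 + \left(1 X + 7\right) = 2 + \left(X + 7\right) = 2 + \left(7 + X\right) = 9 + X$)
$\left(-26485 + E{\left(-4 \right)} \left(48 - 8\right)\right) + \left(50 + 16\right) \left(-29\right) = \left(-26485 + \left(9 - 4\right) \left(48 - 8\right)\right) + \left(50 + 16\right) \left(-29\right) = \left(-26485 + 5 \cdot 40\right) + 66 \left(-29\right) = \left(-26485 + 200\right) - 1914 = -26285 - 1914 = -28199$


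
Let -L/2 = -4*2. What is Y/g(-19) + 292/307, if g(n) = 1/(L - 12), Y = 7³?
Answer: 421496/307 ≈ 1373.0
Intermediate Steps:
L = 16 (L = -(-8)*2 = -2*(-8) = 16)
Y = 343
g(n) = ¼ (g(n) = 1/(16 - 12) = 1/4 = ¼)
Y/g(-19) + 292/307 = 343/(¼) + 292/307 = 343*4 + 292*(1/307) = 1372 + 292/307 = 421496/307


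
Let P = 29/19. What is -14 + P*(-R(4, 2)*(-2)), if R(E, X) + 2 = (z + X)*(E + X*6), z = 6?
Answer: 7042/19 ≈ 370.63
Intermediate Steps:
R(E, X) = -2 + (6 + X)*(E + 6*X) (R(E, X) = -2 + (6 + X)*(E + X*6) = -2 + (6 + X)*(E + 6*X))
P = 29/19 (P = 29*(1/19) = 29/19 ≈ 1.5263)
-14 + P*(-R(4, 2)*(-2)) = -14 + 29*(-(-2 + 6*4 + 6*2² + 36*2 + 4*2)*(-2))/19 = -14 + 29*(-(-2 + 24 + 6*4 + 72 + 8)*(-2))/19 = -14 + 29*(-(-2 + 24 + 24 + 72 + 8)*(-2))/19 = -14 + 29*(-1*126*(-2))/19 = -14 + 29*(-126*(-2))/19 = -14 + (29/19)*252 = -14 + 7308/19 = 7042/19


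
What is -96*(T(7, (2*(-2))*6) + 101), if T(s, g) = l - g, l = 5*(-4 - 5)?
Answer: -7680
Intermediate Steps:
l = -45 (l = 5*(-9) = -45)
T(s, g) = -45 - g
-96*(T(7, (2*(-2))*6) + 101) = -96*((-45 - 2*(-2)*6) + 101) = -96*((-45 - (-4)*6) + 101) = -96*((-45 - 1*(-24)) + 101) = -96*((-45 + 24) + 101) = -96*(-21 + 101) = -96*80 = -7680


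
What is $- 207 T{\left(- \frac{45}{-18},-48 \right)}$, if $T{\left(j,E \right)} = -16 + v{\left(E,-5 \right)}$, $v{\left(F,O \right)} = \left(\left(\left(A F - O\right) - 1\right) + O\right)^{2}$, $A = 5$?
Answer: $-12019455$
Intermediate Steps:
$v{\left(F,O \right)} = \left(-1 + 5 F\right)^{2}$ ($v{\left(F,O \right)} = \left(\left(\left(5 F - O\right) - 1\right) + O\right)^{2} = \left(\left(\left(- O + 5 F\right) - 1\right) + O\right)^{2} = \left(\left(-1 - O + 5 F\right) + O\right)^{2} = \left(-1 + 5 F\right)^{2}$)
$T{\left(j,E \right)} = -16 + \left(-1 + 5 E\right)^{2}$
$- 207 T{\left(- \frac{45}{-18},-48 \right)} = - 207 \left(-16 + \left(-1 + 5 \left(-48\right)\right)^{2}\right) = - 207 \left(-16 + \left(-1 - 240\right)^{2}\right) = - 207 \left(-16 + \left(-241\right)^{2}\right) = - 207 \left(-16 + 58081\right) = \left(-207\right) 58065 = -12019455$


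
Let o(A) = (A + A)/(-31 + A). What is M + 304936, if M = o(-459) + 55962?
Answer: 88420469/245 ≈ 3.6090e+5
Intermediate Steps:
o(A) = 2*A/(-31 + A) (o(A) = (2*A)/(-31 + A) = 2*A/(-31 + A))
M = 13711149/245 (M = 2*(-459)/(-31 - 459) + 55962 = 2*(-459)/(-490) + 55962 = 2*(-459)*(-1/490) + 55962 = 459/245 + 55962 = 13711149/245 ≈ 55964.)
M + 304936 = 13711149/245 + 304936 = 88420469/245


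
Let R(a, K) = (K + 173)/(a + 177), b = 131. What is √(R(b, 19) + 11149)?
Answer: √66106117/77 ≈ 105.59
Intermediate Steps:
R(a, K) = (173 + K)/(177 + a)
√(R(b, 19) + 11149) = √((173 + 19)/(177 + 131) + 11149) = √(192/308 + 11149) = √((1/308)*192 + 11149) = √(48/77 + 11149) = √(858521/77) = √66106117/77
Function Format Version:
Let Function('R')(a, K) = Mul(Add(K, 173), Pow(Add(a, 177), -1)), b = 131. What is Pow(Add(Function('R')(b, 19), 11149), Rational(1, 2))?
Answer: Mul(Rational(1, 77), Pow(66106117, Rational(1, 2))) ≈ 105.59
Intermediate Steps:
Function('R')(a, K) = Mul(Pow(Add(177, a), -1), Add(173, K)) (Function('R')(a, K) = Mul(Add(173, K), Pow(Add(177, a), -1)) = Mul(Pow(Add(177, a), -1), Add(173, K)))
Pow(Add(Function('R')(b, 19), 11149), Rational(1, 2)) = Pow(Add(Mul(Pow(Add(177, 131), -1), Add(173, 19)), 11149), Rational(1, 2)) = Pow(Add(Mul(Pow(308, -1), 192), 11149), Rational(1, 2)) = Pow(Add(Mul(Rational(1, 308), 192), 11149), Rational(1, 2)) = Pow(Add(Rational(48, 77), 11149), Rational(1, 2)) = Pow(Rational(858521, 77), Rational(1, 2)) = Mul(Rational(1, 77), Pow(66106117, Rational(1, 2)))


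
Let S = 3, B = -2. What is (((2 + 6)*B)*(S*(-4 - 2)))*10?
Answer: 2880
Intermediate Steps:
(((2 + 6)*B)*(S*(-4 - 2)))*10 = (((2 + 6)*(-2))*(3*(-4 - 2)))*10 = ((8*(-2))*(3*(-6)))*10 = -16*(-18)*10 = 288*10 = 2880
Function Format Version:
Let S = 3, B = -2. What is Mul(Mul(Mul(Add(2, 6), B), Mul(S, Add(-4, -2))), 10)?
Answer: 2880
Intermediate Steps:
Mul(Mul(Mul(Add(2, 6), B), Mul(S, Add(-4, -2))), 10) = Mul(Mul(Mul(Add(2, 6), -2), Mul(3, Add(-4, -2))), 10) = Mul(Mul(Mul(8, -2), Mul(3, -6)), 10) = Mul(Mul(-16, -18), 10) = Mul(288, 10) = 2880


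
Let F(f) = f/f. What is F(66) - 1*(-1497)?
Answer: 1498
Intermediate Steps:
F(f) = 1
F(66) - 1*(-1497) = 1 - 1*(-1497) = 1 + 1497 = 1498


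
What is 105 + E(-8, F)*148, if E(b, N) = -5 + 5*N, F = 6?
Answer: 3805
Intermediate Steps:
105 + E(-8, F)*148 = 105 + (-5 + 5*6)*148 = 105 + (-5 + 30)*148 = 105 + 25*148 = 105 + 3700 = 3805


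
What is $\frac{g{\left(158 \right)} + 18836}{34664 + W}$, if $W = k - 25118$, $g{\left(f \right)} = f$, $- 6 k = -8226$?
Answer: $\frac{18994}{10917} \approx 1.7399$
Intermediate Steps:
$k = 1371$ ($k = \left(- \frac{1}{6}\right) \left(-8226\right) = 1371$)
$W = -23747$ ($W = 1371 - 25118 = -23747$)
$\frac{g{\left(158 \right)} + 18836}{34664 + W} = \frac{158 + 18836}{34664 - 23747} = \frac{18994}{10917}$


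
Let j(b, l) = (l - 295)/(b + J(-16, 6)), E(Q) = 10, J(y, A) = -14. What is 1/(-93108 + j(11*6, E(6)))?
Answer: -52/4841901 ≈ -1.0740e-5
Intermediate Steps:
j(b, l) = (-295 + l)/(-14 + b) (j(b, l) = (l - 295)/(b - 14) = (-295 + l)/(-14 + b))
1/(-93108 + j(11*6, E(6))) = 1/(-93108 + (-295 + 10)/(-14 + 11*6)) = 1/(-93108 - 285/(-14 + 66)) = 1/(-93108 - 285/52) = 1/(-4841901/52) = -52/4841901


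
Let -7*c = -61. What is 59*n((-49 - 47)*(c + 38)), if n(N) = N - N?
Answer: 0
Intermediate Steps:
c = 61/7 (c = -⅐*(-61) = 61/7 ≈ 8.7143)
n(N) = 0
59*n((-49 - 47)*(c + 38)) = 59*0 = 0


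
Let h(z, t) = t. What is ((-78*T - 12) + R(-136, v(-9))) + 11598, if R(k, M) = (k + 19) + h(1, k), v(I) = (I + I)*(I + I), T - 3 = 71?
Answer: 5561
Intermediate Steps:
T = 74 (T = 3 + 71 = 74)
v(I) = 4*I**2 (v(I) = (2*I)*(2*I) = 4*I**2)
R(k, M) = 19 + 2*k (R(k, M) = (k + 19) + k = (19 + k) + k = 19 + 2*k)
((-78*T - 12) + R(-136, v(-9))) + 11598 = ((-78*74 - 12) + (19 + 2*(-136))) + 11598 = ((-5772 - 12) + (19 - 272)) + 11598 = (-5784 - 253) + 11598 = -6037 + 11598 = 5561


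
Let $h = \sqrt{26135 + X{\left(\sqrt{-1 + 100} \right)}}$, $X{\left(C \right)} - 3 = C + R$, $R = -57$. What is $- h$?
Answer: $- \sqrt{26081 + 3 \sqrt{11}} \approx -161.53$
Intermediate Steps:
$X{\left(C \right)} = -54 + C$ ($X{\left(C \right)} = 3 + \left(C - 57\right) = 3 + \left(-57 + C\right) = -54 + C$)
$h = \sqrt{26081 + 3 \sqrt{11}}$ ($h = \sqrt{26135 - \left(54 - \sqrt{-1 + 100}\right)} = \sqrt{26135 - \left(54 - \sqrt{99}\right)} = \sqrt{26135 - \left(54 - 3 \sqrt{11}\right)} = \sqrt{26081 + 3 \sqrt{11}} \approx 161.53$)
$- h = - \sqrt{26081 + 3 \sqrt{11}}$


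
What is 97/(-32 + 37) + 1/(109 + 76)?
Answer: 718/37 ≈ 19.405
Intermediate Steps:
97/(-32 + 37) + 1/(109 + 76) = 97/5 + 1/185 = 718/37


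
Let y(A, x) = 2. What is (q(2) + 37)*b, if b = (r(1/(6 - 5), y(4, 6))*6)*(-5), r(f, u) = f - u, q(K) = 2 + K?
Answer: 1230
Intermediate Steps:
b = 30 (b = ((1/(6 - 5) - 1*2)*6)*(-5) = ((1/1 - 2)*6)*(-5) = ((1 - 2)*6)*(-5) = -1*6*(-5) = -6*(-5) = 30)
(q(2) + 37)*b = ((2 + 2) + 37)*30 = (4 + 37)*30 = 41*30 = 1230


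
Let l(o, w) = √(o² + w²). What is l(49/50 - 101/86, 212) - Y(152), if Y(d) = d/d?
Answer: -1 + √51938453681/1075 ≈ 211.00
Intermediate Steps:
Y(d) = 1
l(49/50 - 101/86, 212) - Y(152) = √((49/50 - 101/86)² + 212²) - 1*1 = √((49*(1/50) - 101*1/86)² + 44944) - 1 = √((49/50 - 101/86)² + 44944) - 1 = √((-209/1075)² + 44944) - 1 = √(43681/1155625 + 44944) - 1 = √(51938453681/1155625) - 1 = √51938453681/1075 - 1 = -1 + √51938453681/1075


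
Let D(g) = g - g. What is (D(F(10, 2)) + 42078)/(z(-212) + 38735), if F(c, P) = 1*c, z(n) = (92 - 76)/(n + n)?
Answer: 2230134/2052953 ≈ 1.0863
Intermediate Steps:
z(n) = 8/n (z(n) = 16/((2*n)) = 16*(1/(2*n)) = 8/n)
F(c, P) = c
D(g) = 0
(D(F(10, 2)) + 42078)/(z(-212) + 38735) = (0 + 42078)/(8/(-212) + 38735) = 42078/(8*(-1/212) + 38735) = 42078/(-2/53 + 38735) = 42078/(2052953/53) = 42078*(53/2052953) = 2230134/2052953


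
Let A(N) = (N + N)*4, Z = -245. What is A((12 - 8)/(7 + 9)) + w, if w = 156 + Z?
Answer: -87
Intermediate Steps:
w = -89 (w = 156 - 245 = -89)
A(N) = 8*N (A(N) = (2*N)*4 = 8*N)
A((12 - 8)/(7 + 9)) + w = 8*((12 - 8)/(7 + 9)) - 89 = 8*(4/16) - 89 = 8*(4*(1/16)) - 89 = 8*(¼) - 89 = 2 - 89 = -87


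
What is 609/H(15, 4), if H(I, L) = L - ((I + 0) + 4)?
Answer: -203/5 ≈ -40.600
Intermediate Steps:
H(I, L) = -4 + L - I (H(I, L) = L - (I + 4) = L - (4 + I) = L + (-4 - I) = -4 + L - I)
609/H(15, 4) = 609/(-4 + 4 - 1*15) = 609/(-4 + 4 - 15) = 609/(-15) = 609*(-1/15) = -203/5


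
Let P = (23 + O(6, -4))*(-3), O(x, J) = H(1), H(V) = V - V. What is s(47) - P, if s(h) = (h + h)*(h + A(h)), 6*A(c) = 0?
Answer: 4487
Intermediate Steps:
A(c) = 0 (A(c) = (⅙)*0 = 0)
H(V) = 0
O(x, J) = 0
P = -69 (P = (23 + 0)*(-3) = 23*(-3) = -69)
s(h) = 2*h² (s(h) = (h + h)*(h + 0) = (2*h)*h = 2*h²)
s(47) - P = 2*47² - 1*(-69) = 2*2209 + 69 = 4418 + 69 = 4487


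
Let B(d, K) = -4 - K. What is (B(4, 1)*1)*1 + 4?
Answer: -1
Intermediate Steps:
(B(4, 1)*1)*1 + 4 = ((-4 - 1*1)*1)*1 + 4 = ((-4 - 1)*1)*1 + 4 = -5*1*1 + 4 = -5*1 + 4 = -5 + 4 = -1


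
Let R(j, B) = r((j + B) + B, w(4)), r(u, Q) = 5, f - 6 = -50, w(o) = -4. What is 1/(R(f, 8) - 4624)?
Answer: -1/4619 ≈ -0.00021650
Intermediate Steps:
f = -44 (f = 6 - 50 = -44)
R(j, B) = 5
1/(R(f, 8) - 4624) = 1/(5 - 4624) = 1/(-4619) = -1/4619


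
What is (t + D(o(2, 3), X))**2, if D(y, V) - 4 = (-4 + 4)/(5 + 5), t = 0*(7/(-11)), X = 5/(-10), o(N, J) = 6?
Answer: 16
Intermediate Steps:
X = -1/2 (X = 5*(-1/10) = -1/2 ≈ -0.50000)
t = 0 (t = 0*(7*(-1/11)) = 0*(-7/11) = 0)
D(y, V) = 4 (D(y, V) = 4 + (-4 + 4)/(5 + 5) = 4 + 0/10 = 4 + 0*(1/10) = 4 + 0 = 4)
(t + D(o(2, 3), X))**2 = (0 + 4)**2 = 4**2 = 16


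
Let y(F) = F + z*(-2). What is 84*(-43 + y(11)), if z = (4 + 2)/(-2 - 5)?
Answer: -2544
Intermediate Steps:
z = -6/7 (z = 6/(-7) = 6*(-⅐) = -6/7 ≈ -0.85714)
y(F) = 12/7 + F (y(F) = F - 6/7*(-2) = F + 12/7 = 12/7 + F)
84*(-43 + y(11)) = 84*(-43 + (12/7 + 11)) = 84*(-43 + 89/7) = 84*(-212/7) = -2544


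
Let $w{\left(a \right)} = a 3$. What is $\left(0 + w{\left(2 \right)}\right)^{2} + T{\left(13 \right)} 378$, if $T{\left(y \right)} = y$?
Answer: $4950$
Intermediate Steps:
$w{\left(a \right)} = 3 a$
$\left(0 + w{\left(2 \right)}\right)^{2} + T{\left(13 \right)} 378 = \left(0 + 3 \cdot 2\right)^{2} + 13 \cdot 378 = \left(0 + 6\right)^{2} + 4914 = 6^{2} + 4914 = 36 + 4914 = 4950$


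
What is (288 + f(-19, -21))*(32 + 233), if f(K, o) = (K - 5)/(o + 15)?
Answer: 77380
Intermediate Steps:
f(K, o) = (-5 + K)/(15 + o)
(288 + f(-19, -21))*(32 + 233) = (288 + (-5 - 19)/(15 - 21))*(32 + 233) = (288 - 24/(-6))*265 = (288 - 1/6*(-24))*265 = (288 + 4)*265 = 292*265 = 77380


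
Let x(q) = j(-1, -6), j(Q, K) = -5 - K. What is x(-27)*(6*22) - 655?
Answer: -523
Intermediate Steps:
x(q) = 1 (x(q) = -5 - 1*(-6) = -5 + 6 = 1)
x(-27)*(6*22) - 655 = 1*(6*22) - 655 = 1*132 - 655 = 132 - 655 = -523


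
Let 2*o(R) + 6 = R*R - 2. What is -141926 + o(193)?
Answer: -246611/2 ≈ -1.2331e+5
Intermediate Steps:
o(R) = -4 + R²/2 (o(R) = -3 + (R*R - 2)/2 = -3 + (R² - 2)/2 = -3 + (-2 + R²)/2 = -3 + (-1 + R²/2) = -4 + R²/2)
-141926 + o(193) = -141926 + (-4 + (½)*193²) = -141926 + (-4 + (½)*37249) = -141926 + (-4 + 37249/2) = -141926 + 37241/2 = -246611/2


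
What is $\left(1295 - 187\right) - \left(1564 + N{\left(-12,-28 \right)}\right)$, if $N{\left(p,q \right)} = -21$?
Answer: $-435$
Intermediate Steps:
$\left(1295 - 187\right) - \left(1564 + N{\left(-12,-28 \right)}\right) = \left(1295 - 187\right) - \left(1564 - 21\right) = \left(1295 - 187\right) - 1543 = 1108 - 1543 = -435$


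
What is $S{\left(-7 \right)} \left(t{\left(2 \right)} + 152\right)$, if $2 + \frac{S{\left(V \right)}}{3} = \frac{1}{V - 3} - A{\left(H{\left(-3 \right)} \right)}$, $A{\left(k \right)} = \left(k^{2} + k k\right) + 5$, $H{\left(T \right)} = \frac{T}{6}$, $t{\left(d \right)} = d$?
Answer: $- \frac{17556}{5} \approx -3511.2$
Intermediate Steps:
$H{\left(T \right)} = \frac{T}{6}$ ($H{\left(T \right)} = T \frac{1}{6} = \frac{T}{6}$)
$A{\left(k \right)} = 5 + 2 k^{2}$ ($A{\left(k \right)} = \left(k^{2} + k^{2}\right) + 5 = 2 k^{2} + 5 = 5 + 2 k^{2}$)
$S{\left(V \right)} = - \frac{45}{2} + \frac{3}{-3 + V}$ ($S{\left(V \right)} = -6 + 3 \left(\frac{1}{V - 3} - \left(5 + 2 \left(\frac{1}{6} \left(-3\right)\right)^{2}\right)\right) = -6 + 3 \left(\frac{1}{-3 + V} - \left(5 + 2 \left(- \frac{1}{2}\right)^{2}\right)\right) = -6 + 3 \left(\frac{1}{-3 + V} - \left(5 + 2 \cdot \frac{1}{4}\right)\right) = -6 + 3 \left(\frac{1}{-3 + V} - \left(5 + \frac{1}{2}\right)\right) = -6 + 3 \left(\frac{1}{-3 + V} - \frac{11}{2}\right) = -6 + 3 \left(- \frac{11}{2} + \frac{1}{-3 + V}\right) = -6 - \left(\frac{33}{2} - \frac{3}{-3 + V}\right) = - \frac{45}{2} + \frac{3}{-3 + V}$)
$S{\left(-7 \right)} \left(t{\left(2 \right)} + 152\right) = \frac{3 \left(47 - -105\right)}{2 \left(-3 - 7\right)} \left(2 + 152\right) = \frac{3 \left(47 + 105\right)}{2 \left(-10\right)} 154 = \frac{3}{2} \left(- \frac{1}{10}\right) 152 \cdot 154 = \left(- \frac{114}{5}\right) 154 = - \frac{17556}{5}$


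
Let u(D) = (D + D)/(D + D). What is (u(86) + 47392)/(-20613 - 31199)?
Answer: -47393/51812 ≈ -0.91471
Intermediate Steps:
u(D) = 1 (u(D) = (2*D)/((2*D)) = (2*D)*(1/(2*D)) = 1)
(u(86) + 47392)/(-20613 - 31199) = (1 + 47392)/(-20613 - 31199) = 47393/(-51812) = 47393*(-1/51812) = -47393/51812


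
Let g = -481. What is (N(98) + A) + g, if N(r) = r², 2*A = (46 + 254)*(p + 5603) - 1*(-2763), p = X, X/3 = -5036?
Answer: -2830491/2 ≈ -1.4152e+6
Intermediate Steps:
X = -15108 (X = 3*(-5036) = -15108)
p = -15108
A = -2848737/2 (A = ((46 + 254)*(-15108 + 5603) - 1*(-2763))/2 = (300*(-9505) + 2763)/2 = (-2851500 + 2763)/2 = (½)*(-2848737) = -2848737/2 ≈ -1.4244e+6)
(N(98) + A) + g = (98² - 2848737/2) - 481 = (9604 - 2848737/2) - 481 = -2829529/2 - 481 = -2830491/2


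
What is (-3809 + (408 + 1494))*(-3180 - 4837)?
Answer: 15288419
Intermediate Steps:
(-3809 + (408 + 1494))*(-3180 - 4837) = (-3809 + 1902)*(-8017) = -1907*(-8017) = 15288419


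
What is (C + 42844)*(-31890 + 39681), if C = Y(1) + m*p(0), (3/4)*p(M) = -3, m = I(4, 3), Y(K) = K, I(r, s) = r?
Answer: 333680739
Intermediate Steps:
m = 4
p(M) = -4 (p(M) = (4/3)*(-3) = -4)
C = -15 (C = 1 + 4*(-4) = 1 - 16 = -15)
(C + 42844)*(-31890 + 39681) = (-15 + 42844)*(-31890 + 39681) = 42829*7791 = 333680739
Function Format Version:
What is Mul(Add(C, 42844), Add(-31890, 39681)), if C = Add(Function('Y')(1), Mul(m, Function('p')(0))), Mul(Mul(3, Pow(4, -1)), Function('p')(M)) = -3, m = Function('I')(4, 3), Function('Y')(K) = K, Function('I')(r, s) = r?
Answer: 333680739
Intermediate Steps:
m = 4
Function('p')(M) = -4 (Function('p')(M) = Mul(Rational(4, 3), -3) = -4)
C = -15 (C = Add(1, Mul(4, -4)) = Add(1, -16) = -15)
Mul(Add(C, 42844), Add(-31890, 39681)) = Mul(Add(-15, 42844), Add(-31890, 39681)) = Mul(42829, 7791) = 333680739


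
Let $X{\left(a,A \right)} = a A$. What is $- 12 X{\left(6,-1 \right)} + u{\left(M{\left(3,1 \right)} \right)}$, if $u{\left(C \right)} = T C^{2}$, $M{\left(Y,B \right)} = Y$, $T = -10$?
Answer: $-18$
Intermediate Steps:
$u{\left(C \right)} = - 10 C^{2}$
$X{\left(a,A \right)} = A a$
$- 12 X{\left(6,-1 \right)} + u{\left(M{\left(3,1 \right)} \right)} = - 12 \left(\left(-1\right) 6\right) - 10 \cdot 3^{2} = \left(-12\right) \left(-6\right) - 90 = 72 - 90 = -18$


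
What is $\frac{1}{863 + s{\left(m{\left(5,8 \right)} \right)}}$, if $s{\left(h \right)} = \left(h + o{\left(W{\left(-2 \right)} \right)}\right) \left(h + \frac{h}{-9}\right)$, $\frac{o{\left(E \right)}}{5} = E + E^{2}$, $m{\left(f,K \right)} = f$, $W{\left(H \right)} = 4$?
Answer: $\frac{3}{3989} \approx 0.00075207$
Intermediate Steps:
$o{\left(E \right)} = 5 E + 5 E^{2}$ ($o{\left(E \right)} = 5 \left(E + E^{2}\right) = 5 E + 5 E^{2}$)
$s{\left(h \right)} = \frac{8 h \left(100 + h\right)}{9}$ ($s{\left(h \right)} = \left(h + 5 \cdot 4 \left(1 + 4\right)\right) \left(h + \frac{h}{-9}\right) = \left(h + 5 \cdot 4 \cdot 5\right) \left(h + h \left(- \frac{1}{9}\right)\right) = \left(h + 100\right) \left(h - \frac{h}{9}\right) = \left(100 + h\right) \frac{8 h}{9} = \frac{8 h \left(100 + h\right)}{9}$)
$\frac{1}{863 + s{\left(m{\left(5,8 \right)} \right)}} = \frac{1}{863 + \frac{8}{9} \cdot 5 \left(100 + 5\right)} = \frac{1}{863 + \frac{8}{9} \cdot 5 \cdot 105} = \frac{1}{863 + \frac{1400}{3}} = \frac{1}{\frac{3989}{3}} = \frac{3}{3989}$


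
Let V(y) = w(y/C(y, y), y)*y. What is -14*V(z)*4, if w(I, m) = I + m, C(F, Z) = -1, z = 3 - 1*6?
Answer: 0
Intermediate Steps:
z = -3 (z = 3 - 6 = -3)
V(y) = 0 (V(y) = (y/(-1) + y)*y = (y*(-1) + y)*y = (-y + y)*y = 0*y = 0)
-14*V(z)*4 = -14*0*4 = 0*4 = 0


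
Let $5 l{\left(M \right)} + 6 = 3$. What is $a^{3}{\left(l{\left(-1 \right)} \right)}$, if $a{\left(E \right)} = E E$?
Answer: $\frac{729}{15625} \approx 0.046656$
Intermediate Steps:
$l{\left(M \right)} = - \frac{3}{5}$ ($l{\left(M \right)} = - \frac{6}{5} + \frac{1}{5} \cdot 3 = - \frac{6}{5} + \frac{3}{5} = - \frac{3}{5}$)
$a{\left(E \right)} = E^{2}$
$a^{3}{\left(l{\left(-1 \right)} \right)} = \left(\left(- \frac{3}{5}\right)^{2}\right)^{3} = \left(\frac{9}{25}\right)^{3} = \frac{729}{15625}$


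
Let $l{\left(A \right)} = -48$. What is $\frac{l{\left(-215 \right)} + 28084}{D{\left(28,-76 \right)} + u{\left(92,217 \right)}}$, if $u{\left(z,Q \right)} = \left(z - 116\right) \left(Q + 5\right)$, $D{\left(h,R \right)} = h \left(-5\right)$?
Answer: $- \frac{7009}{1367} \approx -5.1273$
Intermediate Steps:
$D{\left(h,R \right)} = - 5 h$
$u{\left(z,Q \right)} = \left(-116 + z\right) \left(5 + Q\right)$
$\frac{l{\left(-215 \right)} + 28084}{D{\left(28,-76 \right)} + u{\left(92,217 \right)}} = \frac{-48 + 28084}{\left(-5\right) 28 + \left(-580 - 25172 + 5 \cdot 92 + 217 \cdot 92\right)} = \frac{28036}{-140 + \left(-580 - 25172 + 460 + 19964\right)} = \frac{28036}{-140 - 5328} = \frac{28036}{-5468} = 28036 \left(- \frac{1}{5468}\right) = - \frac{7009}{1367}$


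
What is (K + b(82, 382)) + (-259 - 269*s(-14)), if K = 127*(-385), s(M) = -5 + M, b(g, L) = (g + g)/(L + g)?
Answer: -5108947/116 ≈ -44043.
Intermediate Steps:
b(g, L) = 2*g/(L + g) (b(g, L) = (2*g)/(L + g) = 2*g/(L + g))
K = -48895
(K + b(82, 382)) + (-259 - 269*s(-14)) = (-48895 + 2*82/(382 + 82)) + (-259 - 269*(-5 - 14)) = (-48895 + 2*82/464) + (-259 - 269*(-19)) = (-48895 + 2*82*(1/464)) + (-259 + 5111) = (-48895 + 41/116) + 4852 = -5671779/116 + 4852 = -5108947/116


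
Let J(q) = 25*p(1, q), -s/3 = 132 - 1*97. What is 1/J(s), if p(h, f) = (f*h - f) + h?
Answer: 1/25 ≈ 0.040000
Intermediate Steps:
p(h, f) = h - f + f*h (p(h, f) = (-f + f*h) + h = h - f + f*h)
s = -105 (s = -3*(132 - 1*97) = -3*(132 - 97) = -3*35 = -105)
J(q) = 25 (J(q) = 25*(1 - q + q*1) = 25*(1 - q + q) = 25*1 = 25)
1/J(s) = 1/25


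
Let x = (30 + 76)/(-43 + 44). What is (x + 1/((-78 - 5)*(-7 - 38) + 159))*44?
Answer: 825530/177 ≈ 4664.0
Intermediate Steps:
x = 106 (x = 106/1 = 106*1 = 106)
(x + 1/((-78 - 5)*(-7 - 38) + 159))*44 = (106 + 1/((-78 - 5)*(-7 - 38) + 159))*44 = (106 + 1/(-83*(-45) + 159))*44 = (106 + 1/(3735 + 159))*44 = (106 + 1/3894)*44 = (412765/3894)*44 = 825530/177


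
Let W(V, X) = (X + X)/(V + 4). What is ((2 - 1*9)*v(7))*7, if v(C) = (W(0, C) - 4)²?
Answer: -49/4 ≈ -12.250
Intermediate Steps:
W(V, X) = 2*X/(4 + V) (W(V, X) = (2*X)/(4 + V) = 2*X/(4 + V))
v(C) = (-4 + C/2)² (v(C) = (2*C/(4 + 0) - 4)² = (2*C/4 - 4)² = (2*C*(¼) - 4)² = (C/2 - 4)² = (-4 + C/2)²)
((2 - 1*9)*v(7))*7 = ((2 - 1*9)*((-8 + 7)²/4))*7 = ((2 - 9)*((¼)*(-1)²))*7 = -7/4*7 = -49/4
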